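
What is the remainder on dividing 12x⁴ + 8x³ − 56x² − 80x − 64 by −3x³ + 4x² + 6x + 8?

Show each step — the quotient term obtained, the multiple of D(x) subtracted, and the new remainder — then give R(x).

Step 1: lead(12x⁴ + 8x³ − 56x² − 80x − 64) ÷ lead(D) = 12x⁴ ÷ −3x³ = −4x. Subtract (−4x)·D = 12x⁴ − 16x³ − 24x² − 32x. Remainder: 24x³ − 32x² − 48x − 64.
Step 2: lead(24x³ − 32x² − 48x − 64) ÷ lead(D) = 24x³ ÷ −3x³ = −8. Subtract (−8)·D = 24x³ − 32x² − 48x − 64. Remainder: 0.

R(x) = 0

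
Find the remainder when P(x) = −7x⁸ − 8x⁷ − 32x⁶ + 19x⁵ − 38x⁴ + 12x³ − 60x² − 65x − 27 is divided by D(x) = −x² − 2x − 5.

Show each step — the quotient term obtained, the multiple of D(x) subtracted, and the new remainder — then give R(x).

R(x) = −6x + 8

Step 1: lead(−7x⁸ − 8x⁷ − 32x⁶ + 19x⁵ − 38x⁴ + 12x³ − 60x² − 65x − 27) ÷ lead(D) = −7x⁸ ÷ −x² = 7x⁶. Subtract (7x⁶)·D = −7x⁸ − 14x⁷ − 35x⁶. Remainder: 6x⁷ + 3x⁶ + 19x⁵ − 38x⁴ + 12x³ − 60x² − 65x − 27.
Step 2: lead(6x⁷ + 3x⁶ + 19x⁵ − 38x⁴ + 12x³ − 60x² − 65x − 27) ÷ lead(D) = 6x⁷ ÷ −x² = −6x⁵. Subtract (−6x⁵)·D = 6x⁷ + 12x⁶ + 30x⁵. Remainder: −9x⁶ − 11x⁵ − 38x⁴ + 12x³ − 60x² − 65x − 27.
Step 3: lead(−9x⁶ − 11x⁵ − 38x⁴ + 12x³ − 60x² − 65x − 27) ÷ lead(D) = −9x⁶ ÷ −x² = 9x⁴. Subtract (9x⁴)·D = −9x⁶ − 18x⁵ − 45x⁴. Remainder: 7x⁵ + 7x⁴ + 12x³ − 60x² − 65x − 27.
Step 4: lead(7x⁵ + 7x⁴ + 12x³ − 60x² − 65x − 27) ÷ lead(D) = 7x⁵ ÷ −x² = −7x³. Subtract (−7x³)·D = 7x⁵ + 14x⁴ + 35x³. Remainder: −7x⁴ − 23x³ − 60x² − 65x − 27.
Step 5: lead(−7x⁴ − 23x³ − 60x² − 65x − 27) ÷ lead(D) = −7x⁴ ÷ −x² = 7x². Subtract (7x²)·D = −7x⁴ − 14x³ − 35x². Remainder: −9x³ − 25x² − 65x − 27.
Step 6: lead(−9x³ − 25x² − 65x − 27) ÷ lead(D) = −9x³ ÷ −x² = 9x. Subtract (9x)·D = −9x³ − 18x² − 45x. Remainder: −7x² − 20x − 27.
Step 7: lead(−7x² − 20x − 27) ÷ lead(D) = −7x² ÷ −x² = 7. Subtract (7)·D = −7x² − 14x − 35. Remainder: −6x + 8.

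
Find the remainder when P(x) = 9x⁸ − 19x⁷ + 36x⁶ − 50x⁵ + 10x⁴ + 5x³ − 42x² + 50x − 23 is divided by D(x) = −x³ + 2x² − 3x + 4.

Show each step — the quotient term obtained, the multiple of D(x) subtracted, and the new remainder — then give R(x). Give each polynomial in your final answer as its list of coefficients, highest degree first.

R = [9, -4, 1]

Step 1: lead(9x⁸ − 19x⁷ + 36x⁶ − 50x⁵ + 10x⁴ + 5x³ − 42x² + 50x − 23) ÷ lead(D) = 9x⁸ ÷ −x³ = −9x⁵. Subtract (−9x⁵)·D = 9x⁸ − 18x⁷ + 27x⁶ − 36x⁵. Remainder: −x⁷ + 9x⁶ − 14x⁵ + 10x⁴ + 5x³ − 42x² + 50x − 23.
Step 2: lead(−x⁷ + 9x⁶ − 14x⁵ + 10x⁴ + 5x³ − 42x² + 50x − 23) ÷ lead(D) = −x⁷ ÷ −x³ = x⁴. Subtract (x⁴)·D = −x⁷ + 2x⁶ − 3x⁵ + 4x⁴. Remainder: 7x⁶ − 11x⁵ + 6x⁴ + 5x³ − 42x² + 50x − 23.
Step 3: lead(7x⁶ − 11x⁵ + 6x⁴ + 5x³ − 42x² + 50x − 23) ÷ lead(D) = 7x⁶ ÷ −x³ = −7x³. Subtract (−7x³)·D = 7x⁶ − 14x⁵ + 21x⁴ − 28x³. Remainder: 3x⁵ − 15x⁴ + 33x³ − 42x² + 50x − 23.
Step 4: lead(3x⁵ − 15x⁴ + 33x³ − 42x² + 50x − 23) ÷ lead(D) = 3x⁵ ÷ −x³ = −3x². Subtract (−3x²)·D = 3x⁵ − 6x⁴ + 9x³ − 12x². Remainder: −9x⁴ + 24x³ − 30x² + 50x − 23.
Step 5: lead(−9x⁴ + 24x³ − 30x² + 50x − 23) ÷ lead(D) = −9x⁴ ÷ −x³ = 9x. Subtract (9x)·D = −9x⁴ + 18x³ − 27x² + 36x. Remainder: 6x³ − 3x² + 14x − 23.
Step 6: lead(6x³ − 3x² + 14x − 23) ÷ lead(D) = 6x³ ÷ −x³ = −6. Subtract (−6)·D = 6x³ − 12x² + 18x − 24. Remainder: 9x² − 4x + 1.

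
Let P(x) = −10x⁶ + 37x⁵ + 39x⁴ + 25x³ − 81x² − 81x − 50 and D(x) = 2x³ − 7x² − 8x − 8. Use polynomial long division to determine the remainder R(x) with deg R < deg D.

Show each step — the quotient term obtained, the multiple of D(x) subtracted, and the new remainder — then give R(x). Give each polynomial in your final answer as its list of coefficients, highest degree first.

R = [-1, 6]

Step 1: lead(−10x⁶ + 37x⁵ + 39x⁴ + 25x³ − 81x² − 81x − 50) ÷ lead(D) = −10x⁶ ÷ 2x³ = −5x³. Subtract (−5x³)·D = −10x⁶ + 35x⁵ + 40x⁴ + 40x³. Remainder: 2x⁵ − x⁴ − 15x³ − 81x² − 81x − 50.
Step 2: lead(2x⁵ − x⁴ − 15x³ − 81x² − 81x − 50) ÷ lead(D) = 2x⁵ ÷ 2x³ = x². Subtract (x²)·D = 2x⁵ − 7x⁴ − 8x³ − 8x². Remainder: 6x⁴ − 7x³ − 73x² − 81x − 50.
Step 3: lead(6x⁴ − 7x³ − 73x² − 81x − 50) ÷ lead(D) = 6x⁴ ÷ 2x³ = 3x. Subtract (3x)·D = 6x⁴ − 21x³ − 24x² − 24x. Remainder: 14x³ − 49x² − 57x − 50.
Step 4: lead(14x³ − 49x² − 57x − 50) ÷ lead(D) = 14x³ ÷ 2x³ = 7. Subtract (7)·D = 14x³ − 49x² − 56x − 56. Remainder: −x + 6.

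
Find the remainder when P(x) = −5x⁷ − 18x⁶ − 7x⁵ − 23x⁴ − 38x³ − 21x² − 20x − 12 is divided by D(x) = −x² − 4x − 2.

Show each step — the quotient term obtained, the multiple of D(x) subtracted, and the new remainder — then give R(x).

R(x) = 8x + 2

Step 1: lead(−5x⁷ − 18x⁶ − 7x⁵ − 23x⁴ − 38x³ − 21x² − 20x − 12) ÷ lead(D) = −5x⁷ ÷ −x² = 5x⁵. Subtract (5x⁵)·D = −5x⁷ − 20x⁶ − 10x⁵. Remainder: 2x⁶ + 3x⁵ − 23x⁴ − 38x³ − 21x² − 20x − 12.
Step 2: lead(2x⁶ + 3x⁵ − 23x⁴ − 38x³ − 21x² − 20x − 12) ÷ lead(D) = 2x⁶ ÷ −x² = −2x⁴. Subtract (−2x⁴)·D = 2x⁶ + 8x⁵ + 4x⁴. Remainder: −5x⁵ − 27x⁴ − 38x³ − 21x² − 20x − 12.
Step 3: lead(−5x⁵ − 27x⁴ − 38x³ − 21x² − 20x − 12) ÷ lead(D) = −5x⁵ ÷ −x² = 5x³. Subtract (5x³)·D = −5x⁵ − 20x⁴ − 10x³. Remainder: −7x⁴ − 28x³ − 21x² − 20x − 12.
Step 4: lead(−7x⁴ − 28x³ − 21x² − 20x − 12) ÷ lead(D) = −7x⁴ ÷ −x² = 7x². Subtract (7x²)·D = −7x⁴ − 28x³ − 14x². Remainder: −7x² − 20x − 12.
Step 5: lead(−7x² − 20x − 12) ÷ lead(D) = −7x² ÷ −x² = 7. Subtract (7)·D = −7x² − 28x − 14. Remainder: 8x + 2.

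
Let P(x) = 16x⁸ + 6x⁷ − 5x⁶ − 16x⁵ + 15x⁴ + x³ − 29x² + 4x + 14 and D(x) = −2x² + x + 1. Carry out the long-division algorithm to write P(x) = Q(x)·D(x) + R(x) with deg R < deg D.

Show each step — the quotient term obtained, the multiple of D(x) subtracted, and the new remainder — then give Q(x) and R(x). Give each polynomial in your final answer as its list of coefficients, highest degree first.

Q = [-8, -7, -5, 2, -9, -4, 8]; R = [6]

Step 1: lead(16x⁸ + 6x⁷ − 5x⁶ − 16x⁵ + 15x⁴ + x³ − 29x² + 4x + 14) ÷ lead(D) = 16x⁸ ÷ −2x² = −8x⁶. Subtract (−8x⁶)·D = 16x⁸ − 8x⁷ − 8x⁶. Remainder: 14x⁷ + 3x⁶ − 16x⁵ + 15x⁴ + x³ − 29x² + 4x + 14.
Step 2: lead(14x⁷ + 3x⁶ − 16x⁵ + 15x⁴ + x³ − 29x² + 4x + 14) ÷ lead(D) = 14x⁷ ÷ −2x² = −7x⁵. Subtract (−7x⁵)·D = 14x⁷ − 7x⁶ − 7x⁵. Remainder: 10x⁶ − 9x⁵ + 15x⁴ + x³ − 29x² + 4x + 14.
Step 3: lead(10x⁶ − 9x⁵ + 15x⁴ + x³ − 29x² + 4x + 14) ÷ lead(D) = 10x⁶ ÷ −2x² = −5x⁴. Subtract (−5x⁴)·D = 10x⁶ − 5x⁵ − 5x⁴. Remainder: −4x⁵ + 20x⁴ + x³ − 29x² + 4x + 14.
Step 4: lead(−4x⁵ + 20x⁴ + x³ − 29x² + 4x + 14) ÷ lead(D) = −4x⁵ ÷ −2x² = 2x³. Subtract (2x³)·D = −4x⁵ + 2x⁴ + 2x³. Remainder: 18x⁴ − x³ − 29x² + 4x + 14.
Step 5: lead(18x⁴ − x³ − 29x² + 4x + 14) ÷ lead(D) = 18x⁴ ÷ −2x² = −9x². Subtract (−9x²)·D = 18x⁴ − 9x³ − 9x². Remainder: 8x³ − 20x² + 4x + 14.
Step 6: lead(8x³ − 20x² + 4x + 14) ÷ lead(D) = 8x³ ÷ −2x² = −4x. Subtract (−4x)·D = 8x³ − 4x² − 4x. Remainder: −16x² + 8x + 14.
Step 7: lead(−16x² + 8x + 14) ÷ lead(D) = −16x² ÷ −2x² = 8. Subtract (8)·D = −16x² + 8x + 8. Remainder: 6.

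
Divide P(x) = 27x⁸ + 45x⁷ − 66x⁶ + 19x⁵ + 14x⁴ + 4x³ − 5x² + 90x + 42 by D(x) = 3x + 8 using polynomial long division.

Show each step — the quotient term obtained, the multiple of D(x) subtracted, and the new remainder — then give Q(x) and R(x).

Q(x) = 9x⁷ − 9x⁶ + 2x⁵ + x⁴ + 2x³ − 4x² + 9x + 6; R(x) = −6

Step 1: lead(27x⁸ + 45x⁷ − 66x⁶ + 19x⁵ + 14x⁴ + 4x³ − 5x² + 90x + 42) ÷ lead(D) = 27x⁸ ÷ 3x = 9x⁷. Subtract (9x⁷)·D = 27x⁸ + 72x⁷. Remainder: −27x⁷ − 66x⁶ + 19x⁵ + 14x⁴ + 4x³ − 5x² + 90x + 42.
Step 2: lead(−27x⁷ − 66x⁶ + 19x⁵ + 14x⁴ + 4x³ − 5x² + 90x + 42) ÷ lead(D) = −27x⁷ ÷ 3x = −9x⁶. Subtract (−9x⁶)·D = −27x⁷ − 72x⁶. Remainder: 6x⁶ + 19x⁵ + 14x⁴ + 4x³ − 5x² + 90x + 42.
Step 3: lead(6x⁶ + 19x⁵ + 14x⁴ + 4x³ − 5x² + 90x + 42) ÷ lead(D) = 6x⁶ ÷ 3x = 2x⁵. Subtract (2x⁵)·D = 6x⁶ + 16x⁵. Remainder: 3x⁵ + 14x⁴ + 4x³ − 5x² + 90x + 42.
Step 4: lead(3x⁵ + 14x⁴ + 4x³ − 5x² + 90x + 42) ÷ lead(D) = 3x⁵ ÷ 3x = x⁴. Subtract (x⁴)·D = 3x⁵ + 8x⁴. Remainder: 6x⁴ + 4x³ − 5x² + 90x + 42.
Step 5: lead(6x⁴ + 4x³ − 5x² + 90x + 42) ÷ lead(D) = 6x⁴ ÷ 3x = 2x³. Subtract (2x³)·D = 6x⁴ + 16x³. Remainder: −12x³ − 5x² + 90x + 42.
Step 6: lead(−12x³ − 5x² + 90x + 42) ÷ lead(D) = −12x³ ÷ 3x = −4x². Subtract (−4x²)·D = −12x³ − 32x². Remainder: 27x² + 90x + 42.
Step 7: lead(27x² + 90x + 42) ÷ lead(D) = 27x² ÷ 3x = 9x. Subtract (9x)·D = 27x² + 72x. Remainder: 18x + 42.
Step 8: lead(18x + 42) ÷ lead(D) = 18x ÷ 3x = 6. Subtract (6)·D = 18x + 48. Remainder: −6.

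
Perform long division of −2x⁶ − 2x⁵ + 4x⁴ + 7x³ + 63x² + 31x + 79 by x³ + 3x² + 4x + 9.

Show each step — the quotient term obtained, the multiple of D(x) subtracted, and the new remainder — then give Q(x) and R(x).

Step 1: lead(−2x⁶ − 2x⁵ + 4x⁴ + 7x³ + 63x² + 31x + 79) ÷ lead(D) = −2x⁶ ÷ x³ = −2x³. Subtract (−2x³)·D = −2x⁶ − 6x⁵ − 8x⁴ − 18x³. Remainder: 4x⁵ + 12x⁴ + 25x³ + 63x² + 31x + 79.
Step 2: lead(4x⁵ + 12x⁴ + 25x³ + 63x² + 31x + 79) ÷ lead(D) = 4x⁵ ÷ x³ = 4x². Subtract (4x²)·D = 4x⁵ + 12x⁴ + 16x³ + 36x². Remainder: 9x³ + 27x² + 31x + 79.
Step 3: lead(9x³ + 27x² + 31x + 79) ÷ lead(D) = 9x³ ÷ x³ = 9. Subtract (9)·D = 9x³ + 27x² + 36x + 81. Remainder: −5x − 2.

Q(x) = −2x³ + 4x² + 9; R(x) = −5x − 2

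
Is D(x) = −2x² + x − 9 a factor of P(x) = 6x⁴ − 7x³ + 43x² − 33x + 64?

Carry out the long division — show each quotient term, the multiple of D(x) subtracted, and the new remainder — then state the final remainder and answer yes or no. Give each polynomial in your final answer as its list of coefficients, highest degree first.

Step 1: lead(6x⁴ − 7x³ + 43x² − 33x + 64) ÷ lead(D) = 6x⁴ ÷ −2x² = −3x². Subtract (−3x²)·D = 6x⁴ − 3x³ + 27x². Remainder: −4x³ + 16x² − 33x + 64.
Step 2: lead(−4x³ + 16x² − 33x + 64) ÷ lead(D) = −4x³ ÷ −2x² = 2x. Subtract (2x)·D = −4x³ + 2x² − 18x. Remainder: 14x² − 15x + 64.
Step 3: lead(14x² − 15x + 64) ÷ lead(D) = 14x² ÷ −2x² = −7. Subtract (−7)·D = 14x² − 7x + 63. Remainder: −8x + 1.

R = [-8, 1], so D(x) is not a factor of P(x). no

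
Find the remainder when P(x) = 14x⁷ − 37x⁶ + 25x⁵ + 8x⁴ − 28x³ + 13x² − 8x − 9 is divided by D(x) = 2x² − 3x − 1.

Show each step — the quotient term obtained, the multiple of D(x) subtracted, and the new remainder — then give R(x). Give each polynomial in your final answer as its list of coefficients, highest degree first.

R = [4, -4]

Step 1: lead(14x⁷ − 37x⁶ + 25x⁵ + 8x⁴ − 28x³ + 13x² − 8x − 9) ÷ lead(D) = 14x⁷ ÷ 2x² = 7x⁵. Subtract (7x⁵)·D = 14x⁷ − 21x⁶ − 7x⁵. Remainder: −16x⁶ + 32x⁵ + 8x⁴ − 28x³ + 13x² − 8x − 9.
Step 2: lead(−16x⁶ + 32x⁵ + 8x⁴ − 28x³ + 13x² − 8x − 9) ÷ lead(D) = −16x⁶ ÷ 2x² = −8x⁴. Subtract (−8x⁴)·D = −16x⁶ + 24x⁵ + 8x⁴. Remainder: 8x⁵ − 28x³ + 13x² − 8x − 9.
Step 3: lead(8x⁵ − 28x³ + 13x² − 8x − 9) ÷ lead(D) = 8x⁵ ÷ 2x² = 4x³. Subtract (4x³)·D = 8x⁵ − 12x⁴ − 4x³. Remainder: 12x⁴ − 24x³ + 13x² − 8x − 9.
Step 4: lead(12x⁴ − 24x³ + 13x² − 8x − 9) ÷ lead(D) = 12x⁴ ÷ 2x² = 6x². Subtract (6x²)·D = 12x⁴ − 18x³ − 6x². Remainder: −6x³ + 19x² − 8x − 9.
Step 5: lead(−6x³ + 19x² − 8x − 9) ÷ lead(D) = −6x³ ÷ 2x² = −3x. Subtract (−3x)·D = −6x³ + 9x² + 3x. Remainder: 10x² − 11x − 9.
Step 6: lead(10x² − 11x − 9) ÷ lead(D) = 10x² ÷ 2x² = 5. Subtract (5)·D = 10x² − 15x − 5. Remainder: 4x − 4.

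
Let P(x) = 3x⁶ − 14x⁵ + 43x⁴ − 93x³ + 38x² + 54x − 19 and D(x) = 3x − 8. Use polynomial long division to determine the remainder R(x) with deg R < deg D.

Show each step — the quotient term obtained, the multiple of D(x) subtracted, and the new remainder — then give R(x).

Step 1: lead(3x⁶ − 14x⁵ + 43x⁴ − 93x³ + 38x² + 54x − 19) ÷ lead(D) = 3x⁶ ÷ 3x = x⁵. Subtract (x⁵)·D = 3x⁶ − 8x⁵. Remainder: −6x⁵ + 43x⁴ − 93x³ + 38x² + 54x − 19.
Step 2: lead(−6x⁵ + 43x⁴ − 93x³ + 38x² + 54x − 19) ÷ lead(D) = −6x⁵ ÷ 3x = −2x⁴. Subtract (−2x⁴)·D = −6x⁵ + 16x⁴. Remainder: 27x⁴ − 93x³ + 38x² + 54x − 19.
Step 3: lead(27x⁴ − 93x³ + 38x² + 54x − 19) ÷ lead(D) = 27x⁴ ÷ 3x = 9x³. Subtract (9x³)·D = 27x⁴ − 72x³. Remainder: −21x³ + 38x² + 54x − 19.
Step 4: lead(−21x³ + 38x² + 54x − 19) ÷ lead(D) = −21x³ ÷ 3x = −7x². Subtract (−7x²)·D = −21x³ + 56x². Remainder: −18x² + 54x − 19.
Step 5: lead(−18x² + 54x − 19) ÷ lead(D) = −18x² ÷ 3x = −6x. Subtract (−6x)·D = −18x² + 48x. Remainder: 6x − 19.
Step 6: lead(6x − 19) ÷ lead(D) = 6x ÷ 3x = 2. Subtract (2)·D = 6x − 16. Remainder: −3.

R(x) = −3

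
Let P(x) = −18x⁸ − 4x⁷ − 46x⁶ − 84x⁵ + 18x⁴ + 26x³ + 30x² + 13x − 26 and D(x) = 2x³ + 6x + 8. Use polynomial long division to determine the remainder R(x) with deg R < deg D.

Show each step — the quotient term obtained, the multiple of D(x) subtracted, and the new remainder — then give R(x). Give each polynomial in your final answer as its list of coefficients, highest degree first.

R = [-9, -2]

Step 1: lead(−18x⁸ − 4x⁷ − 46x⁶ − 84x⁵ + 18x⁴ + 26x³ + 30x² + 13x − 26) ÷ lead(D) = −18x⁸ ÷ 2x³ = −9x⁵. Subtract (−9x⁵)·D = −18x⁸ − 54x⁶ − 72x⁵. Remainder: −4x⁷ + 8x⁶ − 12x⁵ + 18x⁴ + 26x³ + 30x² + 13x − 26.
Step 2: lead(−4x⁷ + 8x⁶ − 12x⁵ + 18x⁴ + 26x³ + 30x² + 13x − 26) ÷ lead(D) = −4x⁷ ÷ 2x³ = −2x⁴. Subtract (−2x⁴)·D = −4x⁷ − 12x⁵ − 16x⁴. Remainder: 8x⁶ + 34x⁴ + 26x³ + 30x² + 13x − 26.
Step 3: lead(8x⁶ + 34x⁴ + 26x³ + 30x² + 13x − 26) ÷ lead(D) = 8x⁶ ÷ 2x³ = 4x³. Subtract (4x³)·D = 8x⁶ + 24x⁴ + 32x³. Remainder: 10x⁴ − 6x³ + 30x² + 13x − 26.
Step 4: lead(10x⁴ − 6x³ + 30x² + 13x − 26) ÷ lead(D) = 10x⁴ ÷ 2x³ = 5x. Subtract (5x)·D = 10x⁴ + 30x² + 40x. Remainder: −6x³ − 27x − 26.
Step 5: lead(−6x³ − 27x − 26) ÷ lead(D) = −6x³ ÷ 2x³ = −3. Subtract (−3)·D = −6x³ − 18x − 24. Remainder: −9x − 2.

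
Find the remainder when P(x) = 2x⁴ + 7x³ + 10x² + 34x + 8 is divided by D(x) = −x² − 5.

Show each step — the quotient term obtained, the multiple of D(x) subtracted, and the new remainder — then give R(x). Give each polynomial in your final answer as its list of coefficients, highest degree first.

R = [-1, 8]

Step 1: lead(2x⁴ + 7x³ + 10x² + 34x + 8) ÷ lead(D) = 2x⁴ ÷ −x² = −2x². Subtract (−2x²)·D = 2x⁴ + 10x². Remainder: 7x³ + 34x + 8.
Step 2: lead(7x³ + 34x + 8) ÷ lead(D) = 7x³ ÷ −x² = −7x. Subtract (−7x)·D = 7x³ + 35x. Remainder: −x + 8.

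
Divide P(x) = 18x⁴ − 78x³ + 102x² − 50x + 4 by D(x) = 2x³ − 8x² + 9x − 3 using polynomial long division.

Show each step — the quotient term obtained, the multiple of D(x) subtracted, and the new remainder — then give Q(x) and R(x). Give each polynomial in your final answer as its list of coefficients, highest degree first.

Q = [9, -3]; R = [-3, 4, -5]

Step 1: lead(18x⁴ − 78x³ + 102x² − 50x + 4) ÷ lead(D) = 18x⁴ ÷ 2x³ = 9x. Subtract (9x)·D = 18x⁴ − 72x³ + 81x² − 27x. Remainder: −6x³ + 21x² − 23x + 4.
Step 2: lead(−6x³ + 21x² − 23x + 4) ÷ lead(D) = −6x³ ÷ 2x³ = −3. Subtract (−3)·D = −6x³ + 24x² − 27x + 9. Remainder: −3x² + 4x − 5.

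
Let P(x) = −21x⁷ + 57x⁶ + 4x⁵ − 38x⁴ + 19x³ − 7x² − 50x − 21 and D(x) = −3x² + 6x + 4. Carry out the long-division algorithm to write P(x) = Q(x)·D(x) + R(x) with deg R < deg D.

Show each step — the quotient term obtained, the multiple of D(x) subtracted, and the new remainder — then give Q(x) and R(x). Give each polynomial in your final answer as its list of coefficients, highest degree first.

Step 1: lead(−21x⁷ + 57x⁶ + 4x⁵ − 38x⁴ + 19x³ − 7x² − 50x − 21) ÷ lead(D) = −21x⁷ ÷ −3x² = 7x⁵. Subtract (7x⁵)·D = −21x⁷ + 42x⁶ + 28x⁵. Remainder: 15x⁶ − 24x⁵ − 38x⁴ + 19x³ − 7x² − 50x − 21.
Step 2: lead(15x⁶ − 24x⁵ − 38x⁴ + 19x³ − 7x² − 50x − 21) ÷ lead(D) = 15x⁶ ÷ −3x² = −5x⁴. Subtract (−5x⁴)·D = 15x⁶ − 30x⁵ − 20x⁴. Remainder: 6x⁵ − 18x⁴ + 19x³ − 7x² − 50x − 21.
Step 3: lead(6x⁵ − 18x⁴ + 19x³ − 7x² − 50x − 21) ÷ lead(D) = 6x⁵ ÷ −3x² = −2x³. Subtract (−2x³)·D = 6x⁵ − 12x⁴ − 8x³. Remainder: −6x⁴ + 27x³ − 7x² − 50x − 21.
Step 4: lead(−6x⁴ + 27x³ − 7x² − 50x − 21) ÷ lead(D) = −6x⁴ ÷ −3x² = 2x². Subtract (2x²)·D = −6x⁴ + 12x³ + 8x². Remainder: 15x³ − 15x² − 50x − 21.
Step 5: lead(15x³ − 15x² − 50x − 21) ÷ lead(D) = 15x³ ÷ −3x² = −5x. Subtract (−5x)·D = 15x³ − 30x² − 20x. Remainder: 15x² − 30x − 21.
Step 6: lead(15x² − 30x − 21) ÷ lead(D) = 15x² ÷ −3x² = −5. Subtract (−5)·D = 15x² − 30x − 20. Remainder: −1.

Q = [7, -5, -2, 2, -5, -5]; R = [-1]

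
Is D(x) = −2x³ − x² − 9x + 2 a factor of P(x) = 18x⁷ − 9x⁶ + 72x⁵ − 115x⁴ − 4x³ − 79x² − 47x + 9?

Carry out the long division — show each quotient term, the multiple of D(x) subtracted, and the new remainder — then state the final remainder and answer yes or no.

R(x) = −5, so D(x) is not a factor of P(x). no

Step 1: lead(18x⁷ − 9x⁶ + 72x⁵ − 115x⁴ − 4x³ − 79x² − 47x + 9) ÷ lead(D) = 18x⁷ ÷ −2x³ = −9x⁴. Subtract (−9x⁴)·D = 18x⁷ + 9x⁶ + 81x⁵ − 18x⁴. Remainder: −18x⁶ − 9x⁵ − 97x⁴ − 4x³ − 79x² − 47x + 9.
Step 2: lead(−18x⁶ − 9x⁵ − 97x⁴ − 4x³ − 79x² − 47x + 9) ÷ lead(D) = −18x⁶ ÷ −2x³ = 9x³. Subtract (9x³)·D = −18x⁶ − 9x⁵ − 81x⁴ + 18x³. Remainder: −16x⁴ − 22x³ − 79x² − 47x + 9.
Step 3: lead(−16x⁴ − 22x³ − 79x² − 47x + 9) ÷ lead(D) = −16x⁴ ÷ −2x³ = 8x. Subtract (8x)·D = −16x⁴ − 8x³ − 72x² + 16x. Remainder: −14x³ − 7x² − 63x + 9.
Step 4: lead(−14x³ − 7x² − 63x + 9) ÷ lead(D) = −14x³ ÷ −2x³ = 7. Subtract (7)·D = −14x³ − 7x² − 63x + 14. Remainder: −5.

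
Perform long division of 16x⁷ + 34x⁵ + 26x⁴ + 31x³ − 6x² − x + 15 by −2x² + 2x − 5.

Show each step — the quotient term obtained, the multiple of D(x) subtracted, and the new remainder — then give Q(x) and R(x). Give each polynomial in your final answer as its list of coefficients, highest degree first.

Q = [-8, -8, -5, 2, -1, -3]; R = [0]

Step 1: lead(16x⁷ + 34x⁵ + 26x⁴ + 31x³ − 6x² − x + 15) ÷ lead(D) = 16x⁷ ÷ −2x² = −8x⁵. Subtract (−8x⁵)·D = 16x⁷ − 16x⁶ + 40x⁵. Remainder: 16x⁶ − 6x⁵ + 26x⁴ + 31x³ − 6x² − x + 15.
Step 2: lead(16x⁶ − 6x⁵ + 26x⁴ + 31x³ − 6x² − x + 15) ÷ lead(D) = 16x⁶ ÷ −2x² = −8x⁴. Subtract (−8x⁴)·D = 16x⁶ − 16x⁵ + 40x⁴. Remainder: 10x⁵ − 14x⁴ + 31x³ − 6x² − x + 15.
Step 3: lead(10x⁵ − 14x⁴ + 31x³ − 6x² − x + 15) ÷ lead(D) = 10x⁵ ÷ −2x² = −5x³. Subtract (−5x³)·D = 10x⁵ − 10x⁴ + 25x³. Remainder: −4x⁴ + 6x³ − 6x² − x + 15.
Step 4: lead(−4x⁴ + 6x³ − 6x² − x + 15) ÷ lead(D) = −4x⁴ ÷ −2x² = 2x². Subtract (2x²)·D = −4x⁴ + 4x³ − 10x². Remainder: 2x³ + 4x² − x + 15.
Step 5: lead(2x³ + 4x² − x + 15) ÷ lead(D) = 2x³ ÷ −2x² = −x. Subtract (−x)·D = 2x³ − 2x² + 5x. Remainder: 6x² − 6x + 15.
Step 6: lead(6x² − 6x + 15) ÷ lead(D) = 6x² ÷ −2x² = −3. Subtract (−3)·D = 6x² − 6x + 15. Remainder: 0.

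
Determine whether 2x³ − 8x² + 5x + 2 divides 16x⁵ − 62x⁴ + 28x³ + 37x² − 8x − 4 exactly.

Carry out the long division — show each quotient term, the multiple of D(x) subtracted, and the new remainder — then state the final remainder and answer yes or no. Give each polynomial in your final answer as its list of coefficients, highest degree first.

R = [0], so D(x) is a factor of P(x). yes

Step 1: lead(16x⁵ − 62x⁴ + 28x³ + 37x² − 8x − 4) ÷ lead(D) = 16x⁵ ÷ 2x³ = 8x². Subtract (8x²)·D = 16x⁵ − 64x⁴ + 40x³ + 16x². Remainder: 2x⁴ − 12x³ + 21x² − 8x − 4.
Step 2: lead(2x⁴ − 12x³ + 21x² − 8x − 4) ÷ lead(D) = 2x⁴ ÷ 2x³ = x. Subtract (x)·D = 2x⁴ − 8x³ + 5x² + 2x. Remainder: −4x³ + 16x² − 10x − 4.
Step 3: lead(−4x³ + 16x² − 10x − 4) ÷ lead(D) = −4x³ ÷ 2x³ = −2. Subtract (−2)·D = −4x³ + 16x² − 10x − 4. Remainder: 0.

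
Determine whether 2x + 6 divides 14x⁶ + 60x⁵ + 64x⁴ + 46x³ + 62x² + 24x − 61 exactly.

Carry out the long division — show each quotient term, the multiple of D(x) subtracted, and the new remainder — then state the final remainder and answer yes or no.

R(x) = −7, so D(x) is not a factor of P(x). no

Step 1: lead(14x⁶ + 60x⁵ + 64x⁴ + 46x³ + 62x² + 24x − 61) ÷ lead(D) = 14x⁶ ÷ 2x = 7x⁵. Subtract (7x⁵)·D = 14x⁶ + 42x⁵. Remainder: 18x⁵ + 64x⁴ + 46x³ + 62x² + 24x − 61.
Step 2: lead(18x⁵ + 64x⁴ + 46x³ + 62x² + 24x − 61) ÷ lead(D) = 18x⁵ ÷ 2x = 9x⁴. Subtract (9x⁴)·D = 18x⁵ + 54x⁴. Remainder: 10x⁴ + 46x³ + 62x² + 24x − 61.
Step 3: lead(10x⁴ + 46x³ + 62x² + 24x − 61) ÷ lead(D) = 10x⁴ ÷ 2x = 5x³. Subtract (5x³)·D = 10x⁴ + 30x³. Remainder: 16x³ + 62x² + 24x − 61.
Step 4: lead(16x³ + 62x² + 24x − 61) ÷ lead(D) = 16x³ ÷ 2x = 8x². Subtract (8x²)·D = 16x³ + 48x². Remainder: 14x² + 24x − 61.
Step 5: lead(14x² + 24x − 61) ÷ lead(D) = 14x² ÷ 2x = 7x. Subtract (7x)·D = 14x² + 42x. Remainder: −18x − 61.
Step 6: lead(−18x − 61) ÷ lead(D) = −18x ÷ 2x = −9. Subtract (−9)·D = −18x − 54. Remainder: −7.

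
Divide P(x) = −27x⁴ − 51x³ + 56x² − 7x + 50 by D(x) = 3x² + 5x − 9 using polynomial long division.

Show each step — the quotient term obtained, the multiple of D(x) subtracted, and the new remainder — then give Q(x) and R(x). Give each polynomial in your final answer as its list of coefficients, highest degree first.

Q = [-9, -2, -5]; R = [5]

Step 1: lead(−27x⁴ − 51x³ + 56x² − 7x + 50) ÷ lead(D) = −27x⁴ ÷ 3x² = −9x². Subtract (−9x²)·D = −27x⁴ − 45x³ + 81x². Remainder: −6x³ − 25x² − 7x + 50.
Step 2: lead(−6x³ − 25x² − 7x + 50) ÷ lead(D) = −6x³ ÷ 3x² = −2x. Subtract (−2x)·D = −6x³ − 10x² + 18x. Remainder: −15x² − 25x + 50.
Step 3: lead(−15x² − 25x + 50) ÷ lead(D) = −15x² ÷ 3x² = −5. Subtract (−5)·D = −15x² − 25x + 45. Remainder: 5.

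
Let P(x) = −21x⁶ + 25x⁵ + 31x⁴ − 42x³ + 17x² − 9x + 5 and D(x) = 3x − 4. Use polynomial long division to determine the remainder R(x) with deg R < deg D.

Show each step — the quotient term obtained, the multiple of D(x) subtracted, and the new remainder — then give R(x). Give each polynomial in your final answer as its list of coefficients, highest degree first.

R = [9]

Step 1: lead(−21x⁶ + 25x⁵ + 31x⁴ − 42x³ + 17x² − 9x + 5) ÷ lead(D) = −21x⁶ ÷ 3x = −7x⁵. Subtract (−7x⁵)·D = −21x⁶ + 28x⁵. Remainder: −3x⁵ + 31x⁴ − 42x³ + 17x² − 9x + 5.
Step 2: lead(−3x⁵ + 31x⁴ − 42x³ + 17x² − 9x + 5) ÷ lead(D) = −3x⁵ ÷ 3x = −x⁴. Subtract (−x⁴)·D = −3x⁵ + 4x⁴. Remainder: 27x⁴ − 42x³ + 17x² − 9x + 5.
Step 3: lead(27x⁴ − 42x³ + 17x² − 9x + 5) ÷ lead(D) = 27x⁴ ÷ 3x = 9x³. Subtract (9x³)·D = 27x⁴ − 36x³. Remainder: −6x³ + 17x² − 9x + 5.
Step 4: lead(−6x³ + 17x² − 9x + 5) ÷ lead(D) = −6x³ ÷ 3x = −2x². Subtract (−2x²)·D = −6x³ + 8x². Remainder: 9x² − 9x + 5.
Step 5: lead(9x² − 9x + 5) ÷ lead(D) = 9x² ÷ 3x = 3x. Subtract (3x)·D = 9x² − 12x. Remainder: 3x + 5.
Step 6: lead(3x + 5) ÷ lead(D) = 3x ÷ 3x = 1. Subtract (1)·D = 3x − 4. Remainder: 9.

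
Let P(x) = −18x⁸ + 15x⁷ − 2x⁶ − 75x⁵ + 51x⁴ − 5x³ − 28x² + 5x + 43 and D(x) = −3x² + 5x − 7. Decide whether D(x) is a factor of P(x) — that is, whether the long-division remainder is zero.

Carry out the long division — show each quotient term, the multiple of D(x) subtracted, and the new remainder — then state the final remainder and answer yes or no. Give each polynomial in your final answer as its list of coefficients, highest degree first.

R = [1], so D(x) is not a factor of P(x). no

Step 1: lead(−18x⁸ + 15x⁷ − 2x⁶ − 75x⁵ + 51x⁴ − 5x³ − 28x² + 5x + 43) ÷ lead(D) = −18x⁸ ÷ −3x² = 6x⁶. Subtract (6x⁶)·D = −18x⁸ + 30x⁷ − 42x⁶. Remainder: −15x⁷ + 40x⁶ − 75x⁵ + 51x⁴ − 5x³ − 28x² + 5x + 43.
Step 2: lead(−15x⁷ + 40x⁶ − 75x⁵ + 51x⁴ − 5x³ − 28x² + 5x + 43) ÷ lead(D) = −15x⁷ ÷ −3x² = 5x⁵. Subtract (5x⁵)·D = −15x⁷ + 25x⁶ − 35x⁵. Remainder: 15x⁶ − 40x⁵ + 51x⁴ − 5x³ − 28x² + 5x + 43.
Step 3: lead(15x⁶ − 40x⁵ + 51x⁴ − 5x³ − 28x² + 5x + 43) ÷ lead(D) = 15x⁶ ÷ −3x² = −5x⁴. Subtract (−5x⁴)·D = 15x⁶ − 25x⁵ + 35x⁴. Remainder: −15x⁵ + 16x⁴ − 5x³ − 28x² + 5x + 43.
Step 4: lead(−15x⁵ + 16x⁴ − 5x³ − 28x² + 5x + 43) ÷ lead(D) = −15x⁵ ÷ −3x² = 5x³. Subtract (5x³)·D = −15x⁵ + 25x⁴ − 35x³. Remainder: −9x⁴ + 30x³ − 28x² + 5x + 43.
Step 5: lead(−9x⁴ + 30x³ − 28x² + 5x + 43) ÷ lead(D) = −9x⁴ ÷ −3x² = 3x². Subtract (3x²)·D = −9x⁴ + 15x³ − 21x². Remainder: 15x³ − 7x² + 5x + 43.
Step 6: lead(15x³ − 7x² + 5x + 43) ÷ lead(D) = 15x³ ÷ −3x² = −5x. Subtract (−5x)·D = 15x³ − 25x² + 35x. Remainder: 18x² − 30x + 43.
Step 7: lead(18x² − 30x + 43) ÷ lead(D) = 18x² ÷ −3x² = −6. Subtract (−6)·D = 18x² − 30x + 42. Remainder: 1.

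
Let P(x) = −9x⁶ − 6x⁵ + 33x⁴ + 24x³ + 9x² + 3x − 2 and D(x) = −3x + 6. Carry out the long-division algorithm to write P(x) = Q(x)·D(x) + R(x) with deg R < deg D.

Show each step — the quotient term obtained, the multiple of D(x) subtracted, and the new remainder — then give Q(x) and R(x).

Q(x) = 3x⁵ + 8x⁴ + 5x³ + 2x² + x + 1; R(x) = −8

Step 1: lead(−9x⁶ − 6x⁵ + 33x⁴ + 24x³ + 9x² + 3x − 2) ÷ lead(D) = −9x⁶ ÷ −3x = 3x⁵. Subtract (3x⁵)·D = −9x⁶ + 18x⁵. Remainder: −24x⁵ + 33x⁴ + 24x³ + 9x² + 3x − 2.
Step 2: lead(−24x⁵ + 33x⁴ + 24x³ + 9x² + 3x − 2) ÷ lead(D) = −24x⁵ ÷ −3x = 8x⁴. Subtract (8x⁴)·D = −24x⁵ + 48x⁴. Remainder: −15x⁴ + 24x³ + 9x² + 3x − 2.
Step 3: lead(−15x⁴ + 24x³ + 9x² + 3x − 2) ÷ lead(D) = −15x⁴ ÷ −3x = 5x³. Subtract (5x³)·D = −15x⁴ + 30x³. Remainder: −6x³ + 9x² + 3x − 2.
Step 4: lead(−6x³ + 9x² + 3x − 2) ÷ lead(D) = −6x³ ÷ −3x = 2x². Subtract (2x²)·D = −6x³ + 12x². Remainder: −3x² + 3x − 2.
Step 5: lead(−3x² + 3x − 2) ÷ lead(D) = −3x² ÷ −3x = x. Subtract (x)·D = −3x² + 6x. Remainder: −3x − 2.
Step 6: lead(−3x − 2) ÷ lead(D) = −3x ÷ −3x = 1. Subtract (1)·D = −3x + 6. Remainder: −8.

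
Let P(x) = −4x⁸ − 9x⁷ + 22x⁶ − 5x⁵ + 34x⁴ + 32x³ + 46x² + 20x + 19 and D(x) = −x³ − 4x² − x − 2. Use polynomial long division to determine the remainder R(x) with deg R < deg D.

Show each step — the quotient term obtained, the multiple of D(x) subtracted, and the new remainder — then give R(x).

Step 1: lead(−4x⁸ − 9x⁷ + 22x⁶ − 5x⁵ + 34x⁴ + 32x³ + 46x² + 20x + 19) ÷ lead(D) = −4x⁸ ÷ −x³ = 4x⁵. Subtract (4x⁵)·D = −4x⁸ − 16x⁷ − 4x⁶ − 8x⁵. Remainder: 7x⁷ + 26x⁶ + 3x⁵ + 34x⁴ + 32x³ + 46x² + 20x + 19.
Step 2: lead(7x⁷ + 26x⁶ + 3x⁵ + 34x⁴ + 32x³ + 46x² + 20x + 19) ÷ lead(D) = 7x⁷ ÷ −x³ = −7x⁴. Subtract (−7x⁴)·D = 7x⁷ + 28x⁶ + 7x⁵ + 14x⁴. Remainder: −2x⁶ − 4x⁵ + 20x⁴ + 32x³ + 46x² + 20x + 19.
Step 3: lead(−2x⁶ − 4x⁵ + 20x⁴ + 32x³ + 46x² + 20x + 19) ÷ lead(D) = −2x⁶ ÷ −x³ = 2x³. Subtract (2x³)·D = −2x⁶ − 8x⁵ − 2x⁴ − 4x³. Remainder: 4x⁵ + 22x⁴ + 36x³ + 46x² + 20x + 19.
Step 4: lead(4x⁵ + 22x⁴ + 36x³ + 46x² + 20x + 19) ÷ lead(D) = 4x⁵ ÷ −x³ = −4x². Subtract (−4x²)·D = 4x⁵ + 16x⁴ + 4x³ + 8x². Remainder: 6x⁴ + 32x³ + 38x² + 20x + 19.
Step 5: lead(6x⁴ + 32x³ + 38x² + 20x + 19) ÷ lead(D) = 6x⁴ ÷ −x³ = −6x. Subtract (−6x)·D = 6x⁴ + 24x³ + 6x² + 12x. Remainder: 8x³ + 32x² + 8x + 19.
Step 6: lead(8x³ + 32x² + 8x + 19) ÷ lead(D) = 8x³ ÷ −x³ = −8. Subtract (−8)·D = 8x³ + 32x² + 8x + 16. Remainder: 3.

R(x) = 3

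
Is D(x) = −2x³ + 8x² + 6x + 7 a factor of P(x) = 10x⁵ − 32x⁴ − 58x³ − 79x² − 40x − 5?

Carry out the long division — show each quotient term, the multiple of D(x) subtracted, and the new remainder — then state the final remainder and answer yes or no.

R(x) = −4x² + 9, so D(x) is not a factor of P(x). no

Step 1: lead(10x⁵ − 32x⁴ − 58x³ − 79x² − 40x − 5) ÷ lead(D) = 10x⁵ ÷ −2x³ = −5x². Subtract (−5x²)·D = 10x⁵ − 40x⁴ − 30x³ − 35x². Remainder: 8x⁴ − 28x³ − 44x² − 40x − 5.
Step 2: lead(8x⁴ − 28x³ − 44x² − 40x − 5) ÷ lead(D) = 8x⁴ ÷ −2x³ = −4x. Subtract (−4x)·D = 8x⁴ − 32x³ − 24x² − 28x. Remainder: 4x³ − 20x² − 12x − 5.
Step 3: lead(4x³ − 20x² − 12x − 5) ÷ lead(D) = 4x³ ÷ −2x³ = −2. Subtract (−2)·D = 4x³ − 16x² − 12x − 14. Remainder: −4x² + 9.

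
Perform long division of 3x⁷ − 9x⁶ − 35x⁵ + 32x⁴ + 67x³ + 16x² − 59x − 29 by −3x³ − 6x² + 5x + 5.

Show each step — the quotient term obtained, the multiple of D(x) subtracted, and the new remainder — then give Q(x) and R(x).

Step 1: lead(3x⁷ − 9x⁶ − 35x⁵ + 32x⁴ + 67x³ + 16x² − 59x − 29) ÷ lead(D) = 3x⁷ ÷ −3x³ = −x⁴. Subtract (−x⁴)·D = 3x⁷ + 6x⁶ − 5x⁵ − 5x⁴. Remainder: −15x⁶ − 30x⁵ + 37x⁴ + 67x³ + 16x² − 59x − 29.
Step 2: lead(−15x⁶ − 30x⁵ + 37x⁴ + 67x³ + 16x² − 59x − 29) ÷ lead(D) = −15x⁶ ÷ −3x³ = 5x³. Subtract (5x³)·D = −15x⁶ − 30x⁵ + 25x⁴ + 25x³. Remainder: 12x⁴ + 42x³ + 16x² − 59x − 29.
Step 3: lead(12x⁴ + 42x³ + 16x² − 59x − 29) ÷ lead(D) = 12x⁴ ÷ −3x³ = −4x. Subtract (−4x)·D = 12x⁴ + 24x³ − 20x² − 20x. Remainder: 18x³ + 36x² − 39x − 29.
Step 4: lead(18x³ + 36x² − 39x − 29) ÷ lead(D) = 18x³ ÷ −3x³ = −6. Subtract (−6)·D = 18x³ + 36x² − 30x − 30. Remainder: −9x + 1.

Q(x) = −x⁴ + 5x³ − 4x − 6; R(x) = −9x + 1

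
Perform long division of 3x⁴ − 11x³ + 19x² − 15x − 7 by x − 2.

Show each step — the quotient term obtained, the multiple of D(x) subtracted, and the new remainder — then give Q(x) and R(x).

Q(x) = 3x³ − 5x² + 9x + 3; R(x) = −1

Step 1: lead(3x⁴ − 11x³ + 19x² − 15x − 7) ÷ lead(D) = 3x⁴ ÷ x = 3x³. Subtract (3x³)·D = 3x⁴ − 6x³. Remainder: −5x³ + 19x² − 15x − 7.
Step 2: lead(−5x³ + 19x² − 15x − 7) ÷ lead(D) = −5x³ ÷ x = −5x². Subtract (−5x²)·D = −5x³ + 10x². Remainder: 9x² − 15x − 7.
Step 3: lead(9x² − 15x − 7) ÷ lead(D) = 9x² ÷ x = 9x. Subtract (9x)·D = 9x² − 18x. Remainder: 3x − 7.
Step 4: lead(3x − 7) ÷ lead(D) = 3x ÷ x = 3. Subtract (3)·D = 3x − 6. Remainder: −1.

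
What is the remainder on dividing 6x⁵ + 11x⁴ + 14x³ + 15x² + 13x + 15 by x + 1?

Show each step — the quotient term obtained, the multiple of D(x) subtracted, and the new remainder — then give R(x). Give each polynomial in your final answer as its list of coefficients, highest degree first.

Step 1: lead(6x⁵ + 11x⁴ + 14x³ + 15x² + 13x + 15) ÷ lead(D) = 6x⁵ ÷ x = 6x⁴. Subtract (6x⁴)·D = 6x⁵ + 6x⁴. Remainder: 5x⁴ + 14x³ + 15x² + 13x + 15.
Step 2: lead(5x⁴ + 14x³ + 15x² + 13x + 15) ÷ lead(D) = 5x⁴ ÷ x = 5x³. Subtract (5x³)·D = 5x⁴ + 5x³. Remainder: 9x³ + 15x² + 13x + 15.
Step 3: lead(9x³ + 15x² + 13x + 15) ÷ lead(D) = 9x³ ÷ x = 9x². Subtract (9x²)·D = 9x³ + 9x². Remainder: 6x² + 13x + 15.
Step 4: lead(6x² + 13x + 15) ÷ lead(D) = 6x² ÷ x = 6x. Subtract (6x)·D = 6x² + 6x. Remainder: 7x + 15.
Step 5: lead(7x + 15) ÷ lead(D) = 7x ÷ x = 7. Subtract (7)·D = 7x + 7. Remainder: 8.

R = [8]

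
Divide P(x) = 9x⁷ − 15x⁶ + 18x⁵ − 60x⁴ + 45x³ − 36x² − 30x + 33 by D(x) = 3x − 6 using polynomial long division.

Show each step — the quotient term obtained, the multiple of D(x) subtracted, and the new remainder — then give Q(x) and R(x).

Step 1: lead(9x⁷ − 15x⁶ + 18x⁵ − 60x⁴ + 45x³ − 36x² − 30x + 33) ÷ lead(D) = 9x⁷ ÷ 3x = 3x⁶. Subtract (3x⁶)·D = 9x⁷ − 18x⁶. Remainder: 3x⁶ + 18x⁵ − 60x⁴ + 45x³ − 36x² − 30x + 33.
Step 2: lead(3x⁶ + 18x⁵ − 60x⁴ + 45x³ − 36x² − 30x + 33) ÷ lead(D) = 3x⁶ ÷ 3x = x⁵. Subtract (x⁵)·D = 3x⁶ − 6x⁵. Remainder: 24x⁵ − 60x⁴ + 45x³ − 36x² − 30x + 33.
Step 3: lead(24x⁵ − 60x⁴ + 45x³ − 36x² − 30x + 33) ÷ lead(D) = 24x⁵ ÷ 3x = 8x⁴. Subtract (8x⁴)·D = 24x⁵ − 48x⁴. Remainder: −12x⁴ + 45x³ − 36x² − 30x + 33.
Step 4: lead(−12x⁴ + 45x³ − 36x² − 30x + 33) ÷ lead(D) = −12x⁴ ÷ 3x = −4x³. Subtract (−4x³)·D = −12x⁴ + 24x³. Remainder: 21x³ − 36x² − 30x + 33.
Step 5: lead(21x³ − 36x² − 30x + 33) ÷ lead(D) = 21x³ ÷ 3x = 7x². Subtract (7x²)·D = 21x³ − 42x². Remainder: 6x² − 30x + 33.
Step 6: lead(6x² − 30x + 33) ÷ lead(D) = 6x² ÷ 3x = 2x. Subtract (2x)·D = 6x² − 12x. Remainder: −18x + 33.
Step 7: lead(−18x + 33) ÷ lead(D) = −18x ÷ 3x = −6. Subtract (−6)·D = −18x + 36. Remainder: −3.

Q(x) = 3x⁶ + x⁵ + 8x⁴ − 4x³ + 7x² + 2x − 6; R(x) = −3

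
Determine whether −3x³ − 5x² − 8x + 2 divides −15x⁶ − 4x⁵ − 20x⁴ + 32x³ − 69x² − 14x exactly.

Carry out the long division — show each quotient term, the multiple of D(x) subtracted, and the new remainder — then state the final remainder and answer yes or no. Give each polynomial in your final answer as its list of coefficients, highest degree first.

R = [-6], so D(x) is not a factor of P(x). no

Step 1: lead(−15x⁶ − 4x⁵ − 20x⁴ + 32x³ − 69x² − 14x) ÷ lead(D) = −15x⁶ ÷ −3x³ = 5x³. Subtract (5x³)·D = −15x⁶ − 25x⁵ − 40x⁴ + 10x³. Remainder: 21x⁵ + 20x⁴ + 22x³ − 69x² − 14x.
Step 2: lead(21x⁵ + 20x⁴ + 22x³ − 69x² − 14x) ÷ lead(D) = 21x⁵ ÷ −3x³ = −7x². Subtract (−7x²)·D = 21x⁵ + 35x⁴ + 56x³ − 14x². Remainder: −15x⁴ − 34x³ − 55x² − 14x.
Step 3: lead(−15x⁴ − 34x³ − 55x² − 14x) ÷ lead(D) = −15x⁴ ÷ −3x³ = 5x. Subtract (5x)·D = −15x⁴ − 25x³ − 40x² + 10x. Remainder: −9x³ − 15x² − 24x.
Step 4: lead(−9x³ − 15x² − 24x) ÷ lead(D) = −9x³ ÷ −3x³ = 3. Subtract (3)·D = −9x³ − 15x² − 24x + 6. Remainder: −6.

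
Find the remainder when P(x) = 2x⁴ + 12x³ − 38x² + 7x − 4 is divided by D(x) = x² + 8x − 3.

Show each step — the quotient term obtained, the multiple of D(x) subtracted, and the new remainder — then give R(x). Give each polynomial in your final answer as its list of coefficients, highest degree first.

R = [-5, -4]

Step 1: lead(2x⁴ + 12x³ − 38x² + 7x − 4) ÷ lead(D) = 2x⁴ ÷ x² = 2x². Subtract (2x²)·D = 2x⁴ + 16x³ − 6x². Remainder: −4x³ − 32x² + 7x − 4.
Step 2: lead(−4x³ − 32x² + 7x − 4) ÷ lead(D) = −4x³ ÷ x² = −4x. Subtract (−4x)·D = −4x³ − 32x² + 12x. Remainder: −5x − 4.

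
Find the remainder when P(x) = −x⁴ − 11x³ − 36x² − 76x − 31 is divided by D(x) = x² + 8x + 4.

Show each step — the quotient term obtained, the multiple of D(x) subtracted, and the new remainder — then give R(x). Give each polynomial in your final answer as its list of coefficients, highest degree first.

R = [1]

Step 1: lead(−x⁴ − 11x³ − 36x² − 76x − 31) ÷ lead(D) = −x⁴ ÷ x² = −x². Subtract (−x²)·D = −x⁴ − 8x³ − 4x². Remainder: −3x³ − 32x² − 76x − 31.
Step 2: lead(−3x³ − 32x² − 76x − 31) ÷ lead(D) = −3x³ ÷ x² = −3x. Subtract (−3x)·D = −3x³ − 24x² − 12x. Remainder: −8x² − 64x − 31.
Step 3: lead(−8x² − 64x − 31) ÷ lead(D) = −8x² ÷ x² = −8. Subtract (−8)·D = −8x² − 64x − 32. Remainder: 1.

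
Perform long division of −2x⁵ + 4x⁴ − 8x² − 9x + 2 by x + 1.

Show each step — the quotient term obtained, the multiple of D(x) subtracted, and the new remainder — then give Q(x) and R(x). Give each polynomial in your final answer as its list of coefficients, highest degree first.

Q = [-2, 6, -6, -2, -7]; R = [9]

Step 1: lead(−2x⁵ + 4x⁴ − 8x² − 9x + 2) ÷ lead(D) = −2x⁵ ÷ x = −2x⁴. Subtract (−2x⁴)·D = −2x⁵ − 2x⁴. Remainder: 6x⁴ − 8x² − 9x + 2.
Step 2: lead(6x⁴ − 8x² − 9x + 2) ÷ lead(D) = 6x⁴ ÷ x = 6x³. Subtract (6x³)·D = 6x⁴ + 6x³. Remainder: −6x³ − 8x² − 9x + 2.
Step 3: lead(−6x³ − 8x² − 9x + 2) ÷ lead(D) = −6x³ ÷ x = −6x². Subtract (−6x²)·D = −6x³ − 6x². Remainder: −2x² − 9x + 2.
Step 4: lead(−2x² − 9x + 2) ÷ lead(D) = −2x² ÷ x = −2x. Subtract (−2x)·D = −2x² − 2x. Remainder: −7x + 2.
Step 5: lead(−7x + 2) ÷ lead(D) = −7x ÷ x = −7. Subtract (−7)·D = −7x − 7. Remainder: 9.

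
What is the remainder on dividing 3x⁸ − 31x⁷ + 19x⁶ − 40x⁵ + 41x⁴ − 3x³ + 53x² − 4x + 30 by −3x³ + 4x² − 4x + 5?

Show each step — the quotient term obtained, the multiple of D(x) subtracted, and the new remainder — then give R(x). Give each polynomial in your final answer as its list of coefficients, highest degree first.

Step 1: lead(3x⁸ − 31x⁷ + 19x⁶ − 40x⁵ + 41x⁴ − 3x³ + 53x² − 4x + 30) ÷ lead(D) = 3x⁸ ÷ −3x³ = −x⁵. Subtract (−x⁵)·D = 3x⁸ − 4x⁷ + 4x⁶ − 5x⁵. Remainder: −27x⁷ + 15x⁶ − 35x⁵ + 41x⁴ − 3x³ + 53x² − 4x + 30.
Step 2: lead(−27x⁷ + 15x⁶ − 35x⁵ + 41x⁴ − 3x³ + 53x² − 4x + 30) ÷ lead(D) = −27x⁷ ÷ −3x³ = 9x⁴. Subtract (9x⁴)·D = −27x⁷ + 36x⁶ − 36x⁵ + 45x⁴. Remainder: −21x⁶ + x⁵ − 4x⁴ − 3x³ + 53x² − 4x + 30.
Step 3: lead(−21x⁶ + x⁵ − 4x⁴ − 3x³ + 53x² − 4x + 30) ÷ lead(D) = −21x⁶ ÷ −3x³ = 7x³. Subtract (7x³)·D = −21x⁶ + 28x⁵ − 28x⁴ + 35x³. Remainder: −27x⁵ + 24x⁴ − 38x³ + 53x² − 4x + 30.
Step 4: lead(−27x⁵ + 24x⁴ − 38x³ + 53x² − 4x + 30) ÷ lead(D) = −27x⁵ ÷ −3x³ = 9x². Subtract (9x²)·D = −27x⁵ + 36x⁴ − 36x³ + 45x². Remainder: −12x⁴ − 2x³ + 8x² − 4x + 30.
Step 5: lead(−12x⁴ − 2x³ + 8x² − 4x + 30) ÷ lead(D) = −12x⁴ ÷ −3x³ = 4x. Subtract (4x)·D = −12x⁴ + 16x³ − 16x² + 20x. Remainder: −18x³ + 24x² − 24x + 30.
Step 6: lead(−18x³ + 24x² − 24x + 30) ÷ lead(D) = −18x³ ÷ −3x³ = 6. Subtract (6)·D = −18x³ + 24x² − 24x + 30. Remainder: 0.

R = [0]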